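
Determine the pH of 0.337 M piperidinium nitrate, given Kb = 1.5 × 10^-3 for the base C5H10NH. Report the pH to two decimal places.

C5H10NH2+ is the conjugate acid of the weak base C5H10NH.
Ka = Kw/Kb = 1.0×10^-14 / 1.5 × 10^-3 = 6.67 × 10^-12
Ka = x²/(0.337 − x) = 6.67 × 10^-12
Assume x ≪ 0.337: x ≈ √(6.67 × 10^-12 × 0.337) = 1.50 × 10^-6 M
(x/C₀ = 0.00044% < 5%, so the approximation holds.)
pH = −log(1.50 × 10^-6) = 5.82

pH = 5.82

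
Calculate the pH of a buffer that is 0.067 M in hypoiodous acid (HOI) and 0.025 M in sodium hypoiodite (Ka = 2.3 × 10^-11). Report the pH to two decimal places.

pH = 10.21

pKa = −log(2.3 × 10^-11) = 10.638
Using pH = pKa + log([base]/[acid]) with [base]/[acid] = 0.025/0.067:
pH = 10.638 + (-0.428) = 10.21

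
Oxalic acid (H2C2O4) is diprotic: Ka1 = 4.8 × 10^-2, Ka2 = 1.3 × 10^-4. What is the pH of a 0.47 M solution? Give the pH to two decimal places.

Since Ka1 ≫ Ka2, the first ionization dominates [H+].
Ka1 = x²/(0.47 − x) = 4.8 × 10^-2
Solving the quadratic: x = (−Ka1 + √(Ka1² + 4·Ka1·C₀))/2 = 1.28 × 10^-1 M
pH = −log(1.28 × 10^-1) = 0.89

pH = 0.89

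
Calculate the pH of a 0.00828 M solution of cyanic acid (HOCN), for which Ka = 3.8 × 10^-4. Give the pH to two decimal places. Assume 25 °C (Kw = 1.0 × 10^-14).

HOCN ⇌ OCN- + H+
Let x = [H+] at equilibrium. Ka = x²/(0.00828 − x).
Here C₀/Ka ≈ 21.8, so the small-x approximation fails. Use the quadratic:
x = (−Ka + √(Ka² + 4·Ka·C₀))/2 = 1.59 × 10^-3 M
pH = −log(1.59 × 10^-3) = 2.80

pH = 2.80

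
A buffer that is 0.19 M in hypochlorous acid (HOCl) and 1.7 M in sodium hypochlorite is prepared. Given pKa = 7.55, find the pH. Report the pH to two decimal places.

pH = pKa + log([A⁻]/[HA]) = 7.55 + log(1.7/0.19)
pH = 7.55 + (+0.952) = 8.50

pH = 8.50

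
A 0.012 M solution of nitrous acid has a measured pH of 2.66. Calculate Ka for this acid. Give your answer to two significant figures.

[H+] = 10^(-2.66) = 2.19 × 10^-3 M
At equilibrium [HA] = 0.012 − 2.19 × 10^-3 = 9.81 × 10^-3 M
Ka = [H+][A-]/[HA] = (2.19 × 10^-3)² / 9.81 × 10^-3 = 4.9 × 10^-4

Ka = 4.9 × 10^-4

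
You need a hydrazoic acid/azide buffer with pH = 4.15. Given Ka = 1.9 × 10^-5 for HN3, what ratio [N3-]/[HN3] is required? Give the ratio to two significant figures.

pKa = -log(1.9 × 10^-5) = 4.721
pH = pKa + log(r) ⇒ log(r) = 4.15 − 4.721 = -0.571
r = [N3-]/[HN3] = 10^(-0.571) = 0.269

ratio = 0.27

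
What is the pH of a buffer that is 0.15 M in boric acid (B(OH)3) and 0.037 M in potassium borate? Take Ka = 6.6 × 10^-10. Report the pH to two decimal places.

pH = 8.57

pKa = −log(6.6 × 10^-10) = 9.180
Henderson–Hasselbalch: pH = pKa + log([B(OH)4-]/[B(OH)3]) = 9.180 + log(0.037/0.15)
pH = 9.180 + (-0.608) = 8.57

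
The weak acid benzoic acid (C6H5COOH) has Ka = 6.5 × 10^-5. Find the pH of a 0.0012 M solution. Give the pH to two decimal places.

C6H5COOH ⇌ C6H5COO- + H+
From the ICE table, Ka = [H+]²/(0.0012 − [H+]) = 6.5 × 10^-5.
The 5% rule fails; solving [H+]² + Ka·[H+] − Ka·C₀ = 0 exactly:
[H+] = [−6.5e-05 + √(6.5e-05² + 3.12e-07)]/2 = 2.49 × 10^-4 M
pH = −log(2.49 × 10^-4) = 3.60

pH = 3.60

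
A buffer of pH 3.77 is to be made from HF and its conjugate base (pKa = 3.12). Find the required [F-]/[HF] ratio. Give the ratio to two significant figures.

pH = pKa + log(r) ⇒ log(r) = 3.77 − 3.12 = +0.65
r = [F-]/[HF] = 10^(+0.65) = 4.47

ratio = 4.5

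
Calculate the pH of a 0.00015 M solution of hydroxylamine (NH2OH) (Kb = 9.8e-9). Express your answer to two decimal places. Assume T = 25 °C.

pH = 8.08

NH2OH + H2O ⇌ NH3OH+ + OH-
Kb = x²/(0.00015 − x) = 9.8 × 10^-9
Assume x ≪ 0.00015: x ≈ √(9.8 × 10^-9 × 0.00015) = 1.21 × 10^-6 M
pOH = 5.92, so pH = 14.00 − pOH = 8.08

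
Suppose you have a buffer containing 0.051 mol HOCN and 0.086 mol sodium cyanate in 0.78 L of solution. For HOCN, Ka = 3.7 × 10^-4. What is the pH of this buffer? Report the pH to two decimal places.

pKa = −log(3.7 × 10^-4) = 3.432
Using pH = pKa + log([base]/[acid]) with [base]/[acid] = 0.086/0.051:
pH = 3.432 + (+0.227) = 3.66

pH = 3.66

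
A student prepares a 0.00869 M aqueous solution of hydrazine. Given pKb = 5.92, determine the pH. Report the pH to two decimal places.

pH = 10.01

N2H4 + H2O ⇌ N2H5+ + OH-
Kb = 10^(−5.92) = 1.20 × 10^-6
From the ICE table, Kb = [OH-]²/(0.00869 − [OH-]) = 1.20 × 10^-6.
Neglecting [OH-] in the denominator: [OH-] = √(1.20 × 10^-6 × 0.00869) = 1.02 × 10^-4 M
([OH-]/C₀ = 1.2% < 5%, so the approximation holds.)
pOH = −log(1.02 × 10^-4) = 3.99; pH = 14.00 − 3.99 = 10.01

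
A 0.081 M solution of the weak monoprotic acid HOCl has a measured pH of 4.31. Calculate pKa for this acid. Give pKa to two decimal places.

[H+] = 10^(-4.31) = 4.90 × 10^-5 M
At equilibrium [HA] = 0.081 − 4.90 × 10^-5 = 8.10 × 10^-2 M
Ka = [H+][A-]/[HA] = (4.90 × 10^-5)² / 8.10 × 10^-2 = 2.96 × 10^-8
pKa = -log(2.96 × 10^-8) = 7.53

pKa = 7.53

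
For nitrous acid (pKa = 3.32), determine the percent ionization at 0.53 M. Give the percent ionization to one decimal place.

3.0%

HNO2 ⇌ NO2- + H+; let x = [H+] at equilibrium.
Ka = 10^(−3.32) = 4.79 × 10^-4
x ≈ √(Ka·C₀) = √(4.79 × 10^-4 × 0.53) = 1.59 × 10^-2 M
% ionization = x/C₀ × 100% = 1.59 × 10^-2/0.53 × 100% = 3.0%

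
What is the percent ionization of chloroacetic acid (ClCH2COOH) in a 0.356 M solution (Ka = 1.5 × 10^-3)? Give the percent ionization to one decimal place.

6.3%

ClCH2COOH ⇌ ClCH2COO- + H+; let x = [H+] at equilibrium.
Ka = x²/(C₀ − x); solving the quadratic gives x = 2.24 × 10^-2 M.
Fraction ionized = 2.24 × 10^-2 / 0.356 = 0.0629 → 6.3%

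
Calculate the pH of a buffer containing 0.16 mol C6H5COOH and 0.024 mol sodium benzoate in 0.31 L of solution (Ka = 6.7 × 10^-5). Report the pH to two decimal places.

pKa = −log(6.7 × 10^-5) = 4.174
Henderson–Hasselbalch: pH = pKa + log([C6H5COO-]/[C6H5COOH]) = 4.174 + log(0.024/0.16)
pH = 4.174 + (-0.824) = 3.35

pH = 3.35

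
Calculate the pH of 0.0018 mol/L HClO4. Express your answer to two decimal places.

HClO4 is a strong acid and dissociates completely, so [H+] = 0.0018 M.
pH = -log(0.0018) = 2.74

pH = 2.74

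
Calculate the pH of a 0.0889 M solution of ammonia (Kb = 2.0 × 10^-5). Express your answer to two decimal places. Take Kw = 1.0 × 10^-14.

pH = 11.12

NH3 + H2O ⇌ NH4+ + OH-
Kb = [OH-]²/(0.0889 − [OH-]) = 2.0 × 10^-5
Since Kb ≪ C₀, [OH-] ≈ √(Kb·C₀) = 1.33 × 10^-3 M.
pOH = −log(1.33 × 10^-3) = 2.88; pH = 14.00 − 2.88 = 11.12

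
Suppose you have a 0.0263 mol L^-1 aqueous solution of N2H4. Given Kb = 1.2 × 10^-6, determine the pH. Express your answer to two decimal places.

N2H4 + H2O ⇌ N2H5+ + OH-
From the ICE table, Kb = [OH-]²/(0.0263 − [OH-]) = 1.2 × 10^-6.
Since Kb ≪ C₀, [OH-] ≈ √(Kb·C₀) = 1.78 × 10^-4 M.
pOH = −log(1.78 × 10^-4) = 3.75; pH = 14.00 − 3.75 = 10.25

pH = 10.25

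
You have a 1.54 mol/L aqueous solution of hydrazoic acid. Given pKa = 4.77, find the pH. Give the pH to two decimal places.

pH = 2.29

HN3 ⇌ N3- + H+
Ka = 10^(−4.77) = 1.70 × 10^-5
From the ICE table, Ka = x²/(1.54 − x) = 1.70 × 10^-5.
Since Ka ≪ C₀, x ≈ √(Ka·C₀) = 5.12 × 10^-3 M.
Check: 0.33% ionized — well under 5%, approximation valid.
pH = −log[H+] = −log(5.12 × 10^-3) = 2.29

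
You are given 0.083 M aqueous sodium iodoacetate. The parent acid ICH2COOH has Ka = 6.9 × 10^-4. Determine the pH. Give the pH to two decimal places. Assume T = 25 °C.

pH = 8.04

ICH2COO- is the conjugate base of the weak acid ICH2COOH.
Kb = Kw/Ka = 1.0×10^-14 / 6.9 × 10^-4 = 1.45 × 10^-11
From the ICE table, Kb = x²/(0.083 − x) = 1.45 × 10^-11.
Neglecting x in the denominator: x = √(1.45 × 10^-11 × 0.083) = 1.10 × 10^-6 M
(x/C₀ = 0.0013% < 5%, so the approximation holds.)
pOH = 5.96, so pH = 14.00 − pOH = 8.04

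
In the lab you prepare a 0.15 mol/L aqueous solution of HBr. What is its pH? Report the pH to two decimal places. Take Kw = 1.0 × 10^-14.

HBr is a strong acid and dissociates completely, so [H+] = 0.15 M.
pH = -log(0.15) = 0.82

pH = 0.82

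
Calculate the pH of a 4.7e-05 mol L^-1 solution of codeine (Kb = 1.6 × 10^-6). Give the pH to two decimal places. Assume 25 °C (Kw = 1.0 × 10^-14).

C18H21NO3 + H2O ⇌ C18H22NO3+ + OH-
From the ICE table, Kb = x²/(4.7e-05 − x) = 1.6 × 10^-6.
x is not negligible relative to C₀; solve x² + 1.6e-06·x − 7.52e-11 = 0.
x = [−1.6e-06 + √(1.6e-06² + 3.01e-10)]/2 = 7.91 × 10^-6 M
pOH = −log(7.91 × 10^-6) = 5.10; pH = 14.00 − 5.10 = 8.90

pH = 8.90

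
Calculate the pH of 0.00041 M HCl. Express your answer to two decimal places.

HCl is a strong acid and dissociates completely, so [H+] = 0.00041 M.
pH = -log(0.00041) = 3.39

pH = 3.39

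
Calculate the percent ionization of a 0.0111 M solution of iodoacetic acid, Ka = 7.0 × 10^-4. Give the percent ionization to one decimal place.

22.2%

ICH2COOH ⇌ ICH2COO- + H+; let x = [H+] at equilibrium.
Solve x² + 0.0007x − 7.77e-06 = 0 → x = 2.46 × 10^-3 M
% ionization = x/C₀ × 100% = 2.46 × 10^-3/0.0111 × 100% = 22.2%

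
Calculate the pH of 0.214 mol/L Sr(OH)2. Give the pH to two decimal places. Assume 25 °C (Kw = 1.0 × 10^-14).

Sr(OH)2 is a strong base (each formula unit releases 2 OH-); [OH-] = 0.428 M.
pOH = -log(0.428) = 0.37
pH = 14.00 - 0.37 = 13.63

pH = 13.63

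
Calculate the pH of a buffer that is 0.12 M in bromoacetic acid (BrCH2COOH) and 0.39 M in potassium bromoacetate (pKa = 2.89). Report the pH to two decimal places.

pH = 3.40

Henderson–Hasselbalch: pH = pKa + log([BrCH2COO-]/[BrCH2COOH]) = 2.89 + log(0.39/0.12)
pH = 2.89 + (+0.512) = 3.40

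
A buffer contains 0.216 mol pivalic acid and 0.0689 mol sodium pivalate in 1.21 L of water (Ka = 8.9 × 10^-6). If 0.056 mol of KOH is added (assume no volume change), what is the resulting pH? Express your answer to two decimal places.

OH- converts (CH3)3CCOOH to (CH3)3CCOO-: (CH3)3CCOOH → 0.16 mol, (CH3)3CCOO- → 0.125 mol.
pKa = −log(8.9 × 10^-6) = 5.051
pH = pKa + log([A⁻]/[HA]) = 5.051 + log(0.125/0.16) = 5.051 -0.107

pH = 4.94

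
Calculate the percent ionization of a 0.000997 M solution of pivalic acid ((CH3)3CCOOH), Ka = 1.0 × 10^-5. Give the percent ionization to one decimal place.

(CH3)3CCOOH ⇌ (CH3)3CCOO- + H+; let x = [H+] at equilibrium.
Ka = x²/(C₀ − x); solving the quadratic gives x = 9.50 × 10^-5 M.
Fraction ionized = 9.50 × 10^-5 / 0.000997 = 0.0953 → 9.5%

9.5%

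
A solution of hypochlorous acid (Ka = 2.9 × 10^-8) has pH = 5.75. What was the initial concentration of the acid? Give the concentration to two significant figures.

[H+] = 10^(-5.75) = 1.78 × 10^-6 M = x
Ka = x²/(C₀ − x) ⇒ C₀ = x + x²/Ka
C₀ = 1.78 × 10^-6 + (1.78 × 10^-6)²/(2.9 × 10^-8) = 1.11 × 10^-4 M

C₀ = 1.1 × 10^-4 M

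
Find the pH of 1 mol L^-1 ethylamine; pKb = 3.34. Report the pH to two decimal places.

C2H5NH2 + H2O ⇌ C2H5NH3+ + OH-
Kb = 10^(−3.34) = 4.57 × 10^-4
Kb = x²/(1 − x) = 4.57 × 10^-4
Since Kb ≪ C₀, x ≈ √(Kb·C₀) = 2.14 × 10^-2 M.
pOH = −log(2.14 × 10^-2) = 1.67; pH = 14.00 − 1.67 = 12.33

pH = 12.33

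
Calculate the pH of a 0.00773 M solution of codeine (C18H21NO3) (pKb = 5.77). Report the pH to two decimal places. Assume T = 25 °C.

C18H21NO3 + H2O ⇌ C18H22NO3+ + OH-
Kb = 10^(−5.77) = 1.70 × 10^-6
Kb = x²/(0.00773 − x) = 1.70 × 10^-6
Neglecting x in the denominator: x = √(1.70 × 10^-6 × 0.00773) = 1.15 × 10^-4 M
pOH = −log(1.15 × 10^-4) = 3.94; pH = 14.00 − 3.94 = 10.06

pH = 10.06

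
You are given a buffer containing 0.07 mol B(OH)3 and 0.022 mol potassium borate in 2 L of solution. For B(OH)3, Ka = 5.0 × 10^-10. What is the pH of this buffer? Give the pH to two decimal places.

pH = 8.80

pKa = −log(5.0 × 10^-10) = 9.301
Using pH = pKa + log([base]/[acid]) with [base]/[acid] = 0.022/0.07:
pH = 9.301 + (-0.503) = 8.80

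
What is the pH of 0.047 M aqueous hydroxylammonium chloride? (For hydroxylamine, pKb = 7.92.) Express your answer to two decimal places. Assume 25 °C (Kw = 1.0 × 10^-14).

pH = 3.70

NH3OH+ is the conjugate acid of the weak base NH2OH.
Kb = 10^(−7.92) = 1.20 × 10^-8
Ka = Kw/Kb = 1.0×10^-14 / 1.20 × 10^-8 = 8.33 × 10^-7
Ka = x²/(0.047 − x) = 8.33 × 10^-7
Since Ka ≪ C₀, x ≈ √(Ka·C₀) = 1.98 × 10^-4 M.
Check: 0.42% ionized — well under 5%, approximation valid.
pH = −log(1.98 × 10^-4) = 3.70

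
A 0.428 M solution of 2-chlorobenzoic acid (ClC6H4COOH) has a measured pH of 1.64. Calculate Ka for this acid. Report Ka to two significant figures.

Ka = 1.3 × 10^-3

[H+] = 10^(-1.64) = 2.29 × 10^-2 M
At equilibrium [HA] = 0.428 − 2.29 × 10^-2 = 4.05 × 10^-1 M
Ka = [H+][A-]/[HA] = (2.29 × 10^-2)² / 4.05 × 10^-1 = 1.3 × 10^-3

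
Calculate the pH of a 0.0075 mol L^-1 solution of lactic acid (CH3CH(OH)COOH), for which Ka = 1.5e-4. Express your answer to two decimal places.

pH = 3.01

CH3CH(OH)COOH ⇌ CH3CH(OH)COO- + H+
Let x = [H+] at equilibrium. Ka = x²/(0.0075 − x).
x is not negligible relative to C₀; solve x² + 0.00015·x − 1.12e-06 = 0.
x = [−0.00015 + √(0.00015² + 4.5e-06)]/2 = 9.88 × 10^-4 M
pH = −log(9.88 × 10^-4) = 3.01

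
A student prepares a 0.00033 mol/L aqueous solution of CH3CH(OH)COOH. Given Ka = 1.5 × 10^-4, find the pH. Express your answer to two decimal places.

CH3CH(OH)COOH ⇌ CH3CH(OH)COO- + H+
From the ICE table, Ka = x²/(0.00033 − x) = 1.5 × 10^-4.
The 5% rule fails; solving x² + Ka·x − Ka·C₀ = 0 exactly:
x = [−0.00015 + √(0.00015² + 1.98e-07)]/2 = 1.60 × 10^-4 M
pH = −log[H+] = −log(1.60 × 10^-4) = 3.80

pH = 3.80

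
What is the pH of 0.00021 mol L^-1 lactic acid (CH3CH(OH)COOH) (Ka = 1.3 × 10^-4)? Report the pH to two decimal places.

CH3CH(OH)COOH ⇌ CH3CH(OH)COO- + H+
From the ICE table, Ka = x²/(0.00021 − x) = 1.3 × 10^-4.
Here C₀/Ka ≈ 1.62, so the small-x approximation fails. Use the quadratic:
x = (−Ka + √(Ka² + 4·Ka·C₀))/2 = 1.13 × 10^-4 M
pH = −log[H+] = −log(1.13 × 10^-4) = 3.95

pH = 3.95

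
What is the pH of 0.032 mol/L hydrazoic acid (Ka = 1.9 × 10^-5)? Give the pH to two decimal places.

HN3 ⇌ N3- + H+
From the ICE table, Ka = [H+]²/(0.032 − [H+]) = 1.9 × 10^-5.
Neglecting [H+] in the denominator: [H+] = √(1.9 × 10^-5 × 0.032) = 7.80 × 10^-4 M
pH = −log(7.80 × 10^-4) = 3.11

pH = 3.11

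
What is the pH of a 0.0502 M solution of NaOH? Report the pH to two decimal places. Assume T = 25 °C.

pH = 12.70

NaOH is a strong base; [OH-] = 0.0502 M.
pOH = -log(0.0502) = 1.30
pH = 14.00 - 1.30 = 12.70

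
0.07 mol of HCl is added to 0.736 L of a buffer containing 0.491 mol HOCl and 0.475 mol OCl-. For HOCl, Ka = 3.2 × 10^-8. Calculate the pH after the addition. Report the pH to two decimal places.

pH = 7.35

After neutralization: n(HOCl) = 0.561 mol, n(OCl-) = 0.405 mol.
pKa = −log(3.2 × 10^-8) = 7.495
pH = pKa + log([A⁻]/[HA]) = 7.495 + log(0.405/0.561) = 7.495 -0.142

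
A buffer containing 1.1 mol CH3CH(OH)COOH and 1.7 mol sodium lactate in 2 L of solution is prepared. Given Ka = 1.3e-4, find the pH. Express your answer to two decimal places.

pH = 4.08

pKa = −log(1.3 × 10^-4) = 3.886
pH = pKa + log([A⁻]/[HA]) = 3.886 + log(1.7/1.1)
pH = 3.886 + (+0.189) = 4.08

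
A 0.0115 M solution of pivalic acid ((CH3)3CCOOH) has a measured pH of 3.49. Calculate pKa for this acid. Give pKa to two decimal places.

pKa = 5.03

[H+] = 10^(-3.49) = 3.24 × 10^-4 M
At equilibrium [HA] = 0.0115 − 3.24 × 10^-4 = 1.12 × 10^-2 M
Ka = [H+][A-]/[HA] = (3.24 × 10^-4)² / 1.12 × 10^-2 = 9.37 × 10^-6
pKa = -log(9.37 × 10^-6) = 5.03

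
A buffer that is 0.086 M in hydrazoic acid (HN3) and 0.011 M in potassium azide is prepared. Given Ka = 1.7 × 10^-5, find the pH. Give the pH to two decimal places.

pKa = −log(1.7 × 10^-5) = 4.770
Henderson–Hasselbalch: pH = pKa + log([N3-]/[HN3]) = 4.770 + log(0.011/0.086)
pH = 4.770 + (-0.893) = 3.88

pH = 3.88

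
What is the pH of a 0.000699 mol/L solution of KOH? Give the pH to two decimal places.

KOH is a strong base; [OH-] = 0.000699 M.
pOH = -log(0.000699) = 3.16
pH = 14.00 - 3.16 = 10.84

pH = 10.84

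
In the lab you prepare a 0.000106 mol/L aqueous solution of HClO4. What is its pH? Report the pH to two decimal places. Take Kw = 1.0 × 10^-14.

pH = 3.97

HClO4 is a strong acid and dissociates completely, so [H+] = 0.000106 M.
pH = -log(0.000106) = 3.97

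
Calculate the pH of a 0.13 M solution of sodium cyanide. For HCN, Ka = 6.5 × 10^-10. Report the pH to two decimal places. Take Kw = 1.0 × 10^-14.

pH = 11.15

CN- is the conjugate base of the weak acid HCN.
Kb = Kw/Ka = 1.0×10^-14 / 6.5 × 10^-10 = 1.54 × 10^-5
Kb = x²/(0.13 − x) = 1.54 × 10^-5
Assume x ≪ 0.13: x ≈ √(1.54 × 10^-5 × 0.13) = 1.41 × 10^-3 M
pOH = −log(1.41 × 10^-3) = 2.85; pH = 14.00 − 2.85 = 11.15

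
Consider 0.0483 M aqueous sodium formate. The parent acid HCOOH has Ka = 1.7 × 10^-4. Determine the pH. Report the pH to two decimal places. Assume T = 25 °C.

pH = 8.23

HCOO- is the conjugate base of the weak acid HCOOH.
Kb = Kw/Ka = 1.0×10^-14 / 1.7 × 10^-4 = 5.88 × 10^-11
Kb = x²/(0.0483 − x) = 5.88 × 10^-11
Since Kb ≪ C₀, x ≈ √(Kb·C₀) = 1.69 × 10^-6 M.
pOH = 5.77, so pH = 14.00 − pOH = 8.23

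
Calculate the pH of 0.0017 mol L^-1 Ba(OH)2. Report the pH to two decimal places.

pH = 11.53

Ba(OH)2 is a strong base (each formula unit releases 2 OH-); [OH-] = 0.0034 M.
pOH = -log(0.0034) = 2.47
pH = 14.00 - 2.47 = 11.53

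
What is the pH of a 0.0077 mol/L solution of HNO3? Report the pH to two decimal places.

HNO3 is a strong acid and dissociates completely, so [H+] = 0.0077 M.
pH = -log(0.0077) = 2.11

pH = 2.11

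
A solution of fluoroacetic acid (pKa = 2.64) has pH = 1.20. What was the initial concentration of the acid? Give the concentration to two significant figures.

C₀ = 1.8 M

[H+] = 10^(-1.20) = 6.31 × 10^-2 M = x
Ka = 10^(−2.64) = 2.29 × 10^-3
Ka = x²/(C₀ − x) ⇒ C₀ = x + x²/Ka
C₀ = 6.31 × 10^-2 + (6.31 × 10^-2)²/(2.29 × 10^-3) = 1.80 M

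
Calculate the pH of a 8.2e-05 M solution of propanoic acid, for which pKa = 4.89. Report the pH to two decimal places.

CH3CH2COOH ⇌ CH3CH2COO- + H+
Ka = 10^(−4.89) = 1.29 × 10^-5
Ka = [H+]²/(8.2e-05 − [H+]) = 1.29 × 10^-5
[H+] is not negligible relative to C₀; solve [H+]² + 1.29e-05·[H+] − 1.06e-09 = 0.
[H+] = [−1.29e-05 + √(1.29e-05² + 4.23e-09)]/2 = 2.67 × 10^-5 M
pH = −log(2.67 × 10^-5) = 4.57

pH = 4.57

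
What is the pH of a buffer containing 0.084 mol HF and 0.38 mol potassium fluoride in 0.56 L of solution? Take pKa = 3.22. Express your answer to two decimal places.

Using pH = pKa + log([base]/[acid]) with [base]/[acid] = 0.38/0.084:
pH = 3.22 + (+0.656) = 3.88

pH = 3.88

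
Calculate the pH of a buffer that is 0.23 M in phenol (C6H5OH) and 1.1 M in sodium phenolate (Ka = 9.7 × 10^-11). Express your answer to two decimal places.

pH = 10.69

pKa = −log(9.7 × 10^-11) = 10.013
Using pH = pKa + log([base]/[acid]) with [base]/[acid] = 1.1/0.23:
pH = 10.013 + (+0.680) = 10.69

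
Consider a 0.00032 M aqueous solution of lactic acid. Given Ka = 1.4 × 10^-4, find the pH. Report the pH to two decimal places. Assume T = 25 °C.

pH = 3.82

CH3CH(OH)COOH ⇌ CH3CH(OH)COO- + H+
Ka = x²/(0.00032 − x) = 1.4 × 10^-4
The 5% rule fails; solving x² + Ka·x − Ka·C₀ = 0 exactly:
x = [−0.00014 + √(0.00014² + 1.79e-07)]/2 = 1.53 × 10^-4 M
pH = −log[H+] = −log(1.53 × 10^-4) = 3.82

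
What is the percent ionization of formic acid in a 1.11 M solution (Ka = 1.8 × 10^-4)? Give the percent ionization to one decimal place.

HCOOH ⇌ HCOO- + H+; let x = [H+] at equilibrium.
x ≈ √(Ka·C₀) = √(1.8 × 10^-4 × 1.11) = 1.41 × 10^-2 M
Fraction ionized = 1.41 × 10^-2 / 1.11 = 0.0127 → 1.3%

1.3%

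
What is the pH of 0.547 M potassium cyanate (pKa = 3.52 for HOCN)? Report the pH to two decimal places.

pH = 8.63

OCN- is the conjugate base of the weak acid HOCN.
Ka = 10^(−3.52) = 3.02 × 10^-4
Kb = Kw/Ka = 1.0×10^-14 / 3.02 × 10^-4 = 3.31 × 10^-11
Kb = [OH-]²/(0.547 − [OH-]) = 3.31 × 10^-11
Assume [OH-] ≪ 0.547: [OH-] ≈ √(3.31 × 10^-11 × 0.547) = 4.26 × 10^-6 M
pOH = 5.37, so pH = 14.00 − pOH = 8.63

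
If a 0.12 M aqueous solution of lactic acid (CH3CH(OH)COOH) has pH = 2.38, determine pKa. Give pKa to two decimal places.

[H+] = 10^(-2.38) = 4.17 × 10^-3 M
At equilibrium [HA] = 0.12 − 4.17 × 10^-3 = 1.16 × 10^-1 M
Ka = [H+][A-]/[HA] = (4.17 × 10^-3)² / 1.16 × 10^-1 = 1.50 × 10^-4
pKa = -log(1.50 × 10^-4) = 3.82

pKa = 3.82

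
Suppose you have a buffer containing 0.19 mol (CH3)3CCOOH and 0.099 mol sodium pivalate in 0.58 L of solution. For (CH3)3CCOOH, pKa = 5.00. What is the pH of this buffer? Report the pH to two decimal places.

pH = 4.72

Henderson–Hasselbalch: pH = pKa + log([(CH3)3CCOO-]/[(CH3)3CCOOH]) = 5.00 + log(0.099/0.19)
pH = 5.00 + (-0.283) = 4.72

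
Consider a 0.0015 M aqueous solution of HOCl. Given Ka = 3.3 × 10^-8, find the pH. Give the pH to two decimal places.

pH = 5.15

HOCl ⇌ OCl- + H+
Ka = x²/(0.0015 − x) = 3.3 × 10^-8
Neglecting x in the denominator: x = √(3.3 × 10^-8 × 0.0015) = 7.04 × 10^-6 M
pH = −log[H+] = −log(7.04 × 10^-6) = 5.15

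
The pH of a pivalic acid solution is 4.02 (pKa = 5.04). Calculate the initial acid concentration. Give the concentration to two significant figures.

C₀ = 1.1 × 10^-3 M

[H+] = 10^(-4.02) = 9.55 × 10^-5 M = x
Ka = 10^(−5.04) = 9.12 × 10^-6
Ka = x²/(C₀ − x) ⇒ C₀ = x + x²/Ka
C₀ = 9.55 × 10^-5 + (9.55 × 10^-5)²/(9.12 × 10^-6) = 1.10 × 10^-3 M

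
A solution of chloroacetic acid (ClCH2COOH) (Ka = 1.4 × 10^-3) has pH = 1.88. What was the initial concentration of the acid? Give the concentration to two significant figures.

C₀ = 1.4 × 10^-1 M

[H+] = 10^(-1.88) = 1.32 × 10^-2 M = x
Ka = x²/(C₀ − x) ⇒ C₀ = x + x²/Ka
C₀ = 1.32 × 10^-2 + (1.32 × 10^-2)²/(1.4 × 10^-3) = 1.38 × 10^-1 M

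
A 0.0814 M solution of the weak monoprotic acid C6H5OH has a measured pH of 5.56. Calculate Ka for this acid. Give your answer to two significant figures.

Ka = 9.3 × 10^-11

[H+] = 10^(-5.56) = 2.75 × 10^-6 M
At equilibrium [HA] = 0.0814 − 2.75 × 10^-6 = 8.14 × 10^-2 M
Ka = [H+][A-]/[HA] = (2.75 × 10^-6)² / 8.14 × 10^-2 = 9.3 × 10^-11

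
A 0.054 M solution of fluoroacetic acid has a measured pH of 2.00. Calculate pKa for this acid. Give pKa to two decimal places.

[H+] = 10^(-2.00) = 1.00 × 10^-2 M
At equilibrium [HA] = 0.054 − 1.00 × 10^-2 = 4.40 × 10^-2 M
Ka = [H+][A-]/[HA] = (1.00 × 10^-2)² / 4.40 × 10^-2 = 2.27 × 10^-3
pKa = -log(2.27 × 10^-3) = 2.64

pKa = 2.64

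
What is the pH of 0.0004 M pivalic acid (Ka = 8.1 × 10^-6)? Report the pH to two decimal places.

(CH3)3CCOOH ⇌ (CH3)3CCOO- + H+
From the ICE table, Ka = [H+]²/(0.0004 − [H+]) = 8.1 × 10^-6.
Here C₀/Ka ≈ 49.4, so the small-[H+] approximation fails. Use the quadratic:
[H+] = [−8.1e-06 + √(8.1e-06² + 1.3e-08)]/2 = 5.30 × 10^-5 M
pH = −log[H+] = −log(5.30 × 10^-5) = 4.28

pH = 4.28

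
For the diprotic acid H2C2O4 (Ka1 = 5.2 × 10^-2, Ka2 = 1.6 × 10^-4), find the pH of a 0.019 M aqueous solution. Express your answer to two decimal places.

pH = 1.83

Ka1 ≫ Ka2, so treat the first dissociation as the only significant source of H+.
Ka1 = x²/(0.019 − x) = 5.2 × 10^-2
Solving the quadratic: x = (−Ka1 + √(Ka1² + 4·Ka1·C₀))/2 = 1.48 × 10^-2 M
pH = −log(1.48 × 10^-2) = 1.83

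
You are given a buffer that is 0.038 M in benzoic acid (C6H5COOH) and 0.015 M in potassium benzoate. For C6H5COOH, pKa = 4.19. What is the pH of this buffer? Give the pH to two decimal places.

pH = 3.79

pH = pKa + log([A⁻]/[HA]) = 4.19 + log(0.015/0.038)
pH = 4.19 + (-0.404) = 3.79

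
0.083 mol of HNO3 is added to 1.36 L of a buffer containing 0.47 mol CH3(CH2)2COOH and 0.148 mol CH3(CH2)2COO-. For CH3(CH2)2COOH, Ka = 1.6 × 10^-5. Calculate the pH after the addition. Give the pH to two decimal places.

pH = 3.87

Added H+ converts CH3(CH2)2COO- to CH3(CH2)2COOH: CH3(CH2)2COOH → 0.553 mol, CH3(CH2)2COO- → 0.065 mol.
pKa = −log(1.6 × 10^-5) = 4.796
Henderson–Hasselbalch with mole ratio 0.065/0.553: pH = 4.796 + (-0.930)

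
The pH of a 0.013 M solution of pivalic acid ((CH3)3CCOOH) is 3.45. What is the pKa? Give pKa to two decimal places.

[H+] = 10^(-3.45) = 3.55 × 10^-4 M
At equilibrium [HA] = 0.013 − 3.55 × 10^-4 = 1.26 × 10^-2 M
Ka = [H+][A-]/[HA] = (3.55 × 10^-4)² / 1.26 × 10^-2 = 1.00 × 10^-5
pKa = -log(1.00 × 10^-5) = 5.00

pKa = 5.00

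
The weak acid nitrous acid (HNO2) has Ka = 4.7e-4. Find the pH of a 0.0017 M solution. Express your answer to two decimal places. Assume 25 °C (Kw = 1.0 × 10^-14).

HNO2 ⇌ NO2- + H+
From the ICE table, Ka = [H+]²/(0.0017 − [H+]) = 4.7 × 10^-4.
The 5% rule fails; solving [H+]² + Ka·[H+] − Ka·C₀ = 0 exactly:
[H+] = [−0.00047 + √(0.00047² + 3.2e-06)]/2 = 6.89 × 10^-4 M
pH = −log(6.89 × 10^-4) = 3.16

pH = 3.16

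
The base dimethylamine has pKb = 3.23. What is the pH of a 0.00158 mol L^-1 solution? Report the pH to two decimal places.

pH = 10.85

(CH3)2NH + H2O ⇌ (CH3)2NH2+ + OH-
Kb = 10^(−3.23) = 5.89 × 10^-4
Let x = [OH-] at equilibrium. Kb = x²/(0.00158 − x).
The 5% rule fails; solving x² + Kb·x − Kb·C₀ = 0 exactly:
x = (−Kb + √(Kb² + 4·Kb·C₀))/2 = 7.14 × 10^-4 M
pOH = −log(7.14 × 10^-4) = 3.15; pH = 14.00 − 3.15 = 10.85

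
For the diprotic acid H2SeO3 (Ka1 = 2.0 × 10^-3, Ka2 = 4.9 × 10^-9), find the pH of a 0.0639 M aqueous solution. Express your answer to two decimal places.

Since Ka1 ≫ Ka2, the first ionization dominates [H+].
Ka1 = x²/(0.0639 − x) = 2.0 × 10^-3
Solving the quadratic: x = (−Ka1 + √(Ka1² + 4·Ka1·C₀))/2 = 1.03 × 10^-2 M
pH = −log(1.03 × 10^-2) = 1.99

pH = 1.99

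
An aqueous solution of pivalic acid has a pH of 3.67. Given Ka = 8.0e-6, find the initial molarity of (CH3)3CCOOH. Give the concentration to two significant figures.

[H+] = 10^(-3.67) = 2.14 × 10^-4 M = x
Ka = x²/(C₀ − x) ⇒ C₀ = x + x²/Ka
C₀ = 2.14 × 10^-4 + (2.14 × 10^-4)²/(8.0 × 10^-6) = 5.94 × 10^-3 M

C₀ = 5.9 × 10^-3 M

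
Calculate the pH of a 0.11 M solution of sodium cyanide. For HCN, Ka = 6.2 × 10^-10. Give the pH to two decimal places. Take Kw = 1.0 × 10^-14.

pH = 11.12

CN- is the conjugate base of the weak acid HCN.
Kb = Kw/Ka = 1.0×10^-14 / 6.2 × 10^-10 = 1.61 × 10^-5
From the ICE table, Kb = [OH-]²/(0.11 − [OH-]) = 1.61 × 10^-5.
Since Kb ≪ C₀, [OH-] ≈ √(Kb·C₀) = 1.33 × 10^-3 M.
Check: 1.2% ionized — well under 5%, approximation valid.
pOH = −log(1.33 × 10^-3) = 2.88; pH = 14.00 − 2.88 = 11.12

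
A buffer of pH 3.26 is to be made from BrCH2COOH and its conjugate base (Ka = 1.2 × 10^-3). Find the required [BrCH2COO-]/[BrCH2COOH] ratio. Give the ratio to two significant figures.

ratio = 2.2

pKa = -log(1.2 × 10^-3) = 2.921
pH = pKa + log(r) ⇒ log(r) = 3.26 − 2.921 = +0.339
r = [BrCH2COO-]/[BrCH2COOH] = 10^(+0.339) = 2.18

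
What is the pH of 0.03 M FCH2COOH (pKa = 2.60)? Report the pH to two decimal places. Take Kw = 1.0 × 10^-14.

pH = 2.12

FCH2COOH ⇌ FCH2COO- + H+
Ka = 10^(−2.60) = 2.51 × 10^-3
From the ICE table, Ka = x²/(0.03 − x) = 2.51 × 10^-3.
Here C₀/Ka ≈ 12, so the small-x approximation fails. Use the quadratic:
x = [−0.00251 + √(0.00251² + 0.000301)]/2 = 7.51 × 10^-3 M
pH = −log(7.51 × 10^-3) = 2.12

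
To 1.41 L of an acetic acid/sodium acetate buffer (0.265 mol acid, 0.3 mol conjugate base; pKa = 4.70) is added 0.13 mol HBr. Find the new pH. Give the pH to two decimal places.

Added H+ converts CH3COO- to CH3COOH: CH3COOH → 0.395 mol, CH3COO- → 0.17 mol.
pH = pKa + log(n_CH3COO-/n_CH3COOH) = 4.70 + log(0.17/0.395) = 4.70 + (-0.366)

pH = 4.33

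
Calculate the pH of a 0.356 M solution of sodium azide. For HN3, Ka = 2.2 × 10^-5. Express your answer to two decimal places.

N3- is the conjugate base of the weak acid HN3.
Kb = Kw/Ka = 1.0×10^-14 / 2.2 × 10^-5 = 4.55 × 10^-10
Kb = [OH-]²/(0.356 − [OH-]) = 4.55 × 10^-10
Since Kb ≪ C₀, [OH-] ≈ √(Kb·C₀) = 1.27 × 10^-5 M.
([OH-]/C₀ = 0.0036% < 5%, so the approximation holds.)
pOH = 4.90, so pH = 14.00 − pOH = 9.10

pH = 9.10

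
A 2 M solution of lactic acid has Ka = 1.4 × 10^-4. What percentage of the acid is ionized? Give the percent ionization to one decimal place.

CH3CH(OH)COOH ⇌ CH3CH(OH)COO- + H+; let x = [H+] at equilibrium.
x ≈ √(Ka·C₀) = √(1.4 × 10^-4 × 2) = 1.67 × 10^-2 M
Fraction ionized = 1.67 × 10^-2 / 2 = 0.0083 → 0.8%

0.8%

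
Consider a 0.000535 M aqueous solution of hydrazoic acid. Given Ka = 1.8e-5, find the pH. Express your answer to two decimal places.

HN3 ⇌ N3- + H+
Ka = x²/(0.000535 − x) = 1.8 × 10^-5
x is not negligible relative to C₀; solve x² + 1.8e-05·x − 9.63e-09 = 0.
x = [−1.8e-05 + √(1.8e-05² + 3.85e-08)]/2 = 8.95 × 10^-5 M
pH = −log(8.95 × 10^-5) = 4.05

pH = 4.05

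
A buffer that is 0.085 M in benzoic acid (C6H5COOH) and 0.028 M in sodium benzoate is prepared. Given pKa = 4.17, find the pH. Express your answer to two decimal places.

pH = pKa + log([A⁻]/[HA]) = 4.17 + log(0.028/0.085)
pH = 4.17 + (-0.482) = 3.69

pH = 3.69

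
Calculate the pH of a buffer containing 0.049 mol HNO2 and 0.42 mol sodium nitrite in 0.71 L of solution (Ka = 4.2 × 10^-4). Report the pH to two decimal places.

pH = 4.31

pKa = −log(4.2 × 10^-4) = 3.377
Henderson–Hasselbalch: pH = pKa + log([NO2-]/[HNO2]) = 3.377 + log(0.42/0.049)
pH = 3.377 + (+0.933) = 4.31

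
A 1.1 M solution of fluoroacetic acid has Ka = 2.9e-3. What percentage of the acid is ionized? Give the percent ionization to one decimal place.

5.0%

FCH2COOH ⇌ FCH2COO- + H+; let x = [H+] at equilibrium.
Solve x² + 0.0029x − 0.00319 = 0 → x = 5.50 × 10^-2 M
Fraction ionized = 5.50 × 10^-2 / 1.1 = 0.0500 → 5.0%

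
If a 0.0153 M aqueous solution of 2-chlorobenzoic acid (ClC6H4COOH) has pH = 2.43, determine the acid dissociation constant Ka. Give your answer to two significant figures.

[H+] = 10^(-2.43) = 3.72 × 10^-3 M
At equilibrium [HA] = 0.0153 − 3.72 × 10^-3 = 1.16 × 10^-2 M
Ka = [H+][A-]/[HA] = (3.72 × 10^-3)² / 1.16 × 10^-2 = 1.2 × 10^-3

Ka = 1.2 × 10^-3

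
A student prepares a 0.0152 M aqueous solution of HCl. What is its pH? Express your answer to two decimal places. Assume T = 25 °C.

pH = 1.82

HCl is a strong acid and dissociates completely, so [H+] = 0.0152 M.
pH = -log(0.0152) = 1.82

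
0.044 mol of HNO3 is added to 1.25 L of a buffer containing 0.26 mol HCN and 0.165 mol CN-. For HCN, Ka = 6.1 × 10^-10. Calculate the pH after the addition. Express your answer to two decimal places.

pH = 8.81

After neutralization: n(HCN) = 0.304 mol, n(CN-) = 0.121 mol.
pKa = −log(6.1 × 10^-10) = 9.215
Henderson–Hasselbalch with mole ratio 0.121/0.304: pH = 9.215 + (-0.400)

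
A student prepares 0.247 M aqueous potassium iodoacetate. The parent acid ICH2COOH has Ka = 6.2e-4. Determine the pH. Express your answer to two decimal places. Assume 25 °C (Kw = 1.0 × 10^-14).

pH = 8.30

ICH2COO- is the conjugate base of the weak acid ICH2COOH.
Kb = Kw/Ka = 1.0×10^-14 / 6.2 × 10^-4 = 1.61 × 10^-11
From the ICE table, Kb = [OH-]²/(0.247 − [OH-]) = 1.61 × 10^-11.
Since Kb ≪ C₀, [OH-] ≈ √(Kb·C₀) = 1.99 × 10^-6 M.
([OH-]/C₀ = 0.00081% < 5%, so the approximation holds.)
pOH = 5.70, so pH = 14.00 − pOH = 8.30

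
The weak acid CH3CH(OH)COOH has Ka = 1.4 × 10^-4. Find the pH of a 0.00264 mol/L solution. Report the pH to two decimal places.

pH = 3.27

CH3CH(OH)COOH ⇌ CH3CH(OH)COO- + H+
From the ICE table, Ka = [H+]²/(0.00264 − [H+]) = 1.4 × 10^-4.
[H+] is not negligible relative to C₀; solve [H+]² + 0.00014·[H+] − 3.7e-07 = 0.
[H+] = [−0.00014 + √(0.00014² + 1.48e-06)]/2 = 5.42 × 10^-4 M
pH = −log[H+] = −log(5.42 × 10^-4) = 3.27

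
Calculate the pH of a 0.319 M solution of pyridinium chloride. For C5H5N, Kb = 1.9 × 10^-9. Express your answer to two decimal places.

pH = 2.89

C5H5NH+ is the conjugate acid of the weak base C5H5N.
Ka = Kw/Kb = 1.0×10^-14 / 1.9 × 10^-9 = 5.26 × 10^-6
Ka = x²/(0.319 − x) = 5.26 × 10^-6
Assume x ≪ 0.319: x ≈ √(5.26 × 10^-6 × 0.319) = 1.30 × 10^-3 M
pH = −log(1.30 × 10^-3) = 2.89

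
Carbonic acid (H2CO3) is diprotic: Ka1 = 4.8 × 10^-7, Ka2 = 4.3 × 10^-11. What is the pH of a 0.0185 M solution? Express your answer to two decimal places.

Since Ka1 ≫ Ka2, the first ionization dominates [H+].
Ka1 = x²/(0.0185 − x) = 4.8 × 10^-7
x ≈ √(4.8 × 10^-7 × 0.0185) = 9.42 × 10^-5 M
pH = −log(9.42 × 10^-5) = 4.03

pH = 4.03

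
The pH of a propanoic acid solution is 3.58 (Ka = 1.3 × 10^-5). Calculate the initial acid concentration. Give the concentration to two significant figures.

C₀ = 5.6 × 10^-3 M

[H+] = 10^(-3.58) = 2.63 × 10^-4 M = x
Ka = x²/(C₀ − x) ⇒ C₀ = x + x²/Ka
C₀ = 2.63 × 10^-4 + (2.63 × 10^-4)²/(1.3 × 10^-5) = 5.58 × 10^-3 M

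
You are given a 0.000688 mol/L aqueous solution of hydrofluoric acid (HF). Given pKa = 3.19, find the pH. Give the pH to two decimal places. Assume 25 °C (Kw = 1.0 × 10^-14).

pH = 3.38

HF ⇌ F- + H+
Ka = 10^(−3.19) = 6.46 × 10^-4
Let x = [H+] at equilibrium. Ka = x²/(0.000688 − x).
x is not negligible relative to C₀; solve x² + 0.000646·x − 4.44e-07 = 0.
x = [−0.000646 + √(0.000646² + 1.78e-06)]/2 = 4.18 × 10^-4 M
pH = −log[H+] = −log(4.18 × 10^-4) = 3.38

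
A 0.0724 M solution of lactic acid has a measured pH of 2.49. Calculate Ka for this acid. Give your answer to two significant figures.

Ka = 1.5 × 10^-4

[H+] = 10^(-2.49) = 3.24 × 10^-3 M
At equilibrium [HA] = 0.0724 − 3.24 × 10^-3 = 6.92 × 10^-2 M
Ka = [H+][A-]/[HA] = (3.24 × 10^-3)² / 6.92 × 10^-2 = 1.5 × 10^-4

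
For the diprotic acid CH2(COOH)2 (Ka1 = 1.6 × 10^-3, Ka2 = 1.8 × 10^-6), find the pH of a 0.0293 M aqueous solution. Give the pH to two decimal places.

Ka1 ≫ Ka2, so treat the first dissociation as the only significant source of H+.
Ka1 = x²/(0.0293 − x) = 1.6 × 10^-3
Solving the quadratic: x = (−Ka1 + √(Ka1² + 4·Ka1·C₀))/2 = 6.09 × 10^-3 M
pH = −log(6.09 × 10^-3) = 2.22

pH = 2.22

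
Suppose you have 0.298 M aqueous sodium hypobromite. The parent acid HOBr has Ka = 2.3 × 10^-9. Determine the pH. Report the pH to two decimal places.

OBr- is the conjugate base of the weak acid HOBr.
Kb = Kw/Ka = 1.0×10^-14 / 2.3 × 10^-9 = 4.35 × 10^-6
From the ICE table, Kb = x²/(0.298 − x) = 4.35 × 10^-6.
Neglecting x in the denominator: x = √(4.35 × 10^-6 × 0.298) = 1.14 × 10^-3 M
pOH = 2.94, so pH = 14.00 − pOH = 11.06

pH = 11.06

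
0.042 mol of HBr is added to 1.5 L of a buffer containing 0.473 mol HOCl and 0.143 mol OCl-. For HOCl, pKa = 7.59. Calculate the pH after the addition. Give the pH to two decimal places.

pH = 6.88

Added H+ converts OCl- to HOCl: HOCl → 0.515 mol, OCl- → 0.101 mol.
Henderson–Hasselbalch with mole ratio 0.101/0.515: pH = 7.59 + (-0.707)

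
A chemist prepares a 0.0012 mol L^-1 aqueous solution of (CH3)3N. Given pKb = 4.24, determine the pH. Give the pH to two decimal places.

(CH3)3N + H2O ⇌ (CH3)3NH+ + OH-
Kb = 10^(−4.24) = 5.75 × 10^-5
From the ICE table, Kb = [OH-]²/(0.0012 − [OH-]) = 5.75 × 10^-5.
[OH-] is not negligible relative to C₀; solve [OH-]² + 5.75e-05·[OH-] − 6.9e-08 = 0.
[OH-] = (−Kb + √(Kb² + 4·Kb·C₀))/2 = 2.35 × 10^-4 M
pOH = 3.63, so pH = 14.00 − pOH = 10.37

pH = 10.37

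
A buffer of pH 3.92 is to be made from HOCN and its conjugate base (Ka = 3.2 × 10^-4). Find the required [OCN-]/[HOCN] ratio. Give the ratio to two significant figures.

pKa = -log(3.2 × 10^-4) = 3.495
pH = pKa + log(r) ⇒ log(r) = 3.92 − 3.495 = +0.425
r = [OCN-]/[HOCN] = 10^(+0.425) = 2.66

ratio = 2.7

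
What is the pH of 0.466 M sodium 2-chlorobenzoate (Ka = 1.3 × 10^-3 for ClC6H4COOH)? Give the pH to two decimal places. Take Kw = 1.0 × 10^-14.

pH = 8.28

ClC6H4COO- is the conjugate base of the weak acid ClC6H4COOH.
Kb = Kw/Ka = 1.0×10^-14 / 1.3 × 10^-3 = 7.69 × 10^-12
From the ICE table, Kb = x²/(0.466 − x) = 7.69 × 10^-12.
Neglecting x in the denominator: x = √(7.69 × 10^-12 × 0.466) = 1.89 × 10^-6 M
(x/C₀ = 0.00041% < 5%, so the approximation holds.)
pOH = −log(1.89 × 10^-6) = 5.72; pH = 14.00 − 5.72 = 8.28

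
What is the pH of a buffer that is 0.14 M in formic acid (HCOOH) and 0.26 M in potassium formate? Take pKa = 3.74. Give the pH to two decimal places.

pH = 4.01

Henderson–Hasselbalch: pH = pKa + log([HCOO-]/[HCOOH]) = 3.74 + log(0.26/0.14)
pH = 3.74 + (+0.269) = 4.01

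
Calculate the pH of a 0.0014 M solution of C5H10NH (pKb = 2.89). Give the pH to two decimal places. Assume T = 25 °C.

pH = 10.93

C5H10NH + H2O ⇌ C5H10NH2+ + OH-
Kb = 10^(−2.89) = 1.29 × 10^-3
From the ICE table, Kb = [OH-]²/(0.0014 − [OH-]) = 1.29 × 10^-3.
[OH-] is not negligible relative to C₀; solve [OH-]² + 0.00129·[OH-] − 1.81e-06 = 0.
[OH-] = [−0.00129 + √(0.00129² + 7.22e-06)]/2 = 8.46 × 10^-4 M
pOH = 3.07, so pH = 14.00 − pOH = 10.93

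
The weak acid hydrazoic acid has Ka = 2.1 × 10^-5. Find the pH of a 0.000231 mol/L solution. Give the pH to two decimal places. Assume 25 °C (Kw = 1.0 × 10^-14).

HN3 ⇌ N3- + H+
Ka = x²/(0.000231 − x) = 2.1 × 10^-5
x is not negligible relative to C₀; solve x² + 2.1e-05·x − 4.85e-09 = 0.
x = (−Ka + √(Ka² + 4·Ka·C₀))/2 = 5.99 × 10^-5 M
pH = −log(5.99 × 10^-5) = 4.22

pH = 4.22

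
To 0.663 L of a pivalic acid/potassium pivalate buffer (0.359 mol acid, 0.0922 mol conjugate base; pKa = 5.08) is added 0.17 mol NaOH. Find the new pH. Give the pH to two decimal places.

OH- converts (CH3)3CCOOH to (CH3)3CCOO-: (CH3)3CCOOH → 0.189 mol, (CH3)3CCOO- → 0.262 mol.
pH = pKa + log(n_(CH3)3CCOO-/n_(CH3)3CCOOH) = 5.08 + log(0.262/0.189) = 5.08 + (+0.142)

pH = 5.22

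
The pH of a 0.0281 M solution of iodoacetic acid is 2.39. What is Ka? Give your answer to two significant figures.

[H+] = 10^(-2.39) = 4.07 × 10^-3 M
At equilibrium [HA] = 0.0281 − 4.07 × 10^-3 = 2.40 × 10^-2 M
Ka = [H+][A-]/[HA] = (4.07 × 10^-3)² / 2.40 × 10^-2 = 6.9 × 10^-4

Ka = 6.9 × 10^-4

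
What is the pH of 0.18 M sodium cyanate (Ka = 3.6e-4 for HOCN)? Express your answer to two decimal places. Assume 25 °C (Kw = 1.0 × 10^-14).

OCN- is the conjugate base of the weak acid HOCN.
Kb = Kw/Ka = 1.0×10^-14 / 3.6 × 10^-4 = 2.78 × 10^-11
Kb = [OH-]²/(0.18 − [OH-]) = 2.78 × 10^-11
Assume [OH-] ≪ 0.18: [OH-] ≈ √(2.78 × 10^-11 × 0.18) = 2.24 × 10^-6 M
pOH = 5.65, so pH = 14.00 − pOH = 8.35

pH = 8.35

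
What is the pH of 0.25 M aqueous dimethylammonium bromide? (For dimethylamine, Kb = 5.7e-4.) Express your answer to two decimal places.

pH = 5.68

(CH3)2NH2+ is the conjugate acid of the weak base (CH3)2NH.
Ka = Kw/Kb = 1.0×10^-14 / 5.7 × 10^-4 = 1.75 × 10^-11
Ka = x²/(0.25 − x) = 1.75 × 10^-11
Neglecting x in the denominator: x = √(1.75 × 10^-11 × 0.25) = 2.09 × 10^-6 M
Check: 0.00084% ionized — well under 5%, approximation valid.
pH = −log[H+] = −log(2.09 × 10^-6) = 5.68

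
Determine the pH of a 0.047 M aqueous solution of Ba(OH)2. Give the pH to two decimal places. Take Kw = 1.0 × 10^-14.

pH = 12.97

Ba(OH)2 is a strong base (each formula unit releases 2 OH-); [OH-] = 0.094 M.
pOH = -log(0.094) = 1.03
pH = 14.00 - 1.03 = 12.97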